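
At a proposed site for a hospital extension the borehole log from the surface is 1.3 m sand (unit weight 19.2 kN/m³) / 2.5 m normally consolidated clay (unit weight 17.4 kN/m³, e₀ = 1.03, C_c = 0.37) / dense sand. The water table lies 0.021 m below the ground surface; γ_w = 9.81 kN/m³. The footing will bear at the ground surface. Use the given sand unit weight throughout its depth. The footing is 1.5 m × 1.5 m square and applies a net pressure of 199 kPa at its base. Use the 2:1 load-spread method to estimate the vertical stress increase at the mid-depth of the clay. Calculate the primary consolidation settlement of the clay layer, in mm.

Mid-depth of clay below the ground surface: z = 1.3 + 2.5/2 = 2.55 m.
Total vertical stress at mid-clay: σ_v = 19.2×1.3 + 17.4×1.25 = 46.71 kPa.
Pore pressure: u = 9.81×(2.55 − 0.021) = 24.809 kPa.
Initial effective stress: σ'_0 = σ_v − u = 46.71 − 24.809 = 21.901 kPa.
Stress increase at mid-clay by the 2:1 spreading method:
Δσ = qBL/((B+z)(L+z)) = 199×1.5×1.5/((1.5+2.55)(1.5+2.55)) = 27.298 kPa
Final effective stress: σ'_f = σ'_0 + Δσ = 21.901 + 27.298 = 49.199 kPa.
Normally consolidated clay, so the full stress increment lies on the virgin compression line:
S_c = C_c·H/(1+e₀)·log₁₀(σ'_f/σ'_0) = 0.37×2.5/(1+1.03)×log₁₀(49.199/21.901)
    = 0.45567 × 0.35149 = 0.1602 m

S_c ≈ 160 mm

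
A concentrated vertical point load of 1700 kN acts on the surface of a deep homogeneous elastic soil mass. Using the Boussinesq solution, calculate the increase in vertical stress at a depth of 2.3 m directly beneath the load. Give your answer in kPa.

Boussinesq vertical stress below a point load on an elastic half-space:
Δσ_z = 3P/(2πz²) · [1 + (r/z)²]^(−5/2)
r/z = 0/2.3 = 0; [1+(r/z)²]^(−5/2) = 1.
Δσ_z = 3×1700/(2π×2.3²) × 1 = 153.44 × 1 = 153.4 kPa

Δσ_z ≈ 153 kPa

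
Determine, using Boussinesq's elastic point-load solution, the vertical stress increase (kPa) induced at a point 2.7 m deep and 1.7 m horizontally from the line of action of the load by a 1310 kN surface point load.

Δσ_z ≈ 37.2 kPa

Boussinesq vertical stress below a point load on an elastic half-space:
Δσ_z = 3P/(2πz²) · [1 + (r/z)²]^(−5/2)
r/z = 1.7/2.7 = 0.62963; [1+(r/z)²]^(−5/2) = 0.43396.
Δσ_z = 3×1310/(2π×2.7²) × 0.43396 = 85.8 × 0.43396 = 37.23 kPa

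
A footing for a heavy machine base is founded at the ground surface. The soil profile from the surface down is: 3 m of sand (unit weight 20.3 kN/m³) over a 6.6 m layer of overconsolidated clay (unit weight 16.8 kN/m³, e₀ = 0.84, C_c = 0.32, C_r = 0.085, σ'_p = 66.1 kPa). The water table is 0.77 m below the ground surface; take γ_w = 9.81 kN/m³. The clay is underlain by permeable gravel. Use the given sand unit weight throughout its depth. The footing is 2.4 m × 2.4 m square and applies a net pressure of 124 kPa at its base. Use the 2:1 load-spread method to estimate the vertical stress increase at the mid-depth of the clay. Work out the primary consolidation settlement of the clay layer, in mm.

Mid-depth of clay below the ground surface: z = 3 + 6.6/2 = 6.3 m.
Total vertical stress at mid-clay: σ_v = 20.3×3 + 16.8×3.3 = 116.34 kPa.
Pore pressure: u = 9.81×(6.3 − 0.77) = 54.249 kPa.
Initial effective stress: σ'_0 = σ_v − u = 116.34 − 54.249 = 62.091 kPa.
Stress increase at mid-clay by the 2:1 spreading method:
Δσ = qBL/((B+z)(L+z)) = 124×2.4×2.4/((2.4+6.3)(2.4+6.3)) = 9.4364 kPa
Final effective stress: σ'_f = 62.091 + 9.4364 = 71.527 kPa.
σ'_f = 71.527 > σ'_p = 66.1 kPa, so the stress path crosses the preconsolidation pressure — recompression up to σ'_p, then virgin compression beyond:
S_c = H/(1+e₀)·[C_r·log₁₀(σ'_p/σ'_0) + C_c·log₁₀(σ'_f/σ'_p)]
    = 6.6/1.84 × [0.085×log₁₀(66.1/62.091) + 0.32×log₁₀(71.527/66.1)]
    = 3.587 × [0.0023097 + 0.010966] = 0.04762 m

S_c ≈ 47.6 mm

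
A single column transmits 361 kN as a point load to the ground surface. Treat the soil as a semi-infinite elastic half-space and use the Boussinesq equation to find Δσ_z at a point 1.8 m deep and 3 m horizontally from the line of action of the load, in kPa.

Boussinesq vertical stress below a point load on an elastic half-space:
Δσ_z = 3P/(2πz²) · [1 + (r/z)²]^(−5/2)
r/z = 3/1.8 = 1.6667; [1+(r/z)²]^(−5/2) = 0.03605.
Δσ_z = 3×361/(2π×1.8²) × 0.03605 = 53.199 × 0.03605 = 1.918 kPa

Δσ_z ≈ 1.92 kPa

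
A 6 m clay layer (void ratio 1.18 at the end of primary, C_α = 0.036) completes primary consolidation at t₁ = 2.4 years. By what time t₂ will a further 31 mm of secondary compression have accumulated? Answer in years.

t₂ ≈ 4.93 years

S_s = C_α·H/(1+e_p)·log₁₀(t₂/t₁) ⇒ log₁₀(t₂/t₁) = S_s·(1+e_p)/(C_α·H).
log₁₀(t₂/t₁) = 0.031 × (1+1.18) / (0.036×6) = 0.3129
t₂ = t₁ × 10^0.3129 = 2.4 × 2.055 = 4.933 years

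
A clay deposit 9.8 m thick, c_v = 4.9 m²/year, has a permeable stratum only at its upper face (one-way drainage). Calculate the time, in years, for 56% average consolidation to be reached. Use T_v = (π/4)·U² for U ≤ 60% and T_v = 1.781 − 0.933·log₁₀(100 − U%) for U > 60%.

t ≈ 4.83 years

Drainage path length: H_d = H = 9.8 m (single drainage).
U ≤ 60%: T_v = (π/4)·U² = (π/4)×0.56² = 0.2463.
t = T_v·H_d²/c_v = 0.2463×9.8²/4.9 = 4.827 years.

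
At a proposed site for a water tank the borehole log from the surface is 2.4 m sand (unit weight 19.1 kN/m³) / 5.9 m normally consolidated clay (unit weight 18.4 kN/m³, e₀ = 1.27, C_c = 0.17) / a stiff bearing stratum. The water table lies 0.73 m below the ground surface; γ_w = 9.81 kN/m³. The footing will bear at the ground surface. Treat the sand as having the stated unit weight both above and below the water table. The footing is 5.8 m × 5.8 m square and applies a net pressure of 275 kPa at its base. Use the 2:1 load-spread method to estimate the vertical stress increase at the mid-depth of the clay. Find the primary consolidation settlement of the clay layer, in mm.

S_c ≈ 165 mm

Mid-depth of clay below the ground surface: z = 2.4 + 5.9/2 = 5.35 m.
Total vertical stress at mid-clay: σ_v = 19.1×2.4 + 18.4×2.95 = 100.12 kPa.
Pore pressure: u = 9.81×(5.35 − 0.73) = 45.322 kPa.
Initial effective stress: σ'_0 = σ_v − u = 100.12 − 45.322 = 54.798 kPa.
Stress increase at mid-clay by the 2:1 spreading method:
Δσ = qBL/((B+z)(L+z)) = 275×5.8×5.8/((5.8+5.35)(5.8+5.35)) = 74.411 kPa
Final effective stress: σ'_f = σ'_0 + Δσ = 54.798 + 74.411 = 129.21 kPa.
Normally consolidated clay, so the full stress increment lies on the virgin compression line:
S_c = C_c·H/(1+e₀)·log₁₀(σ'_f/σ'_0) = 0.17×5.9/(1+1.27)×log₁₀(129.21/54.798)
    = 0.44185 × 0.37253 = 0.1646 m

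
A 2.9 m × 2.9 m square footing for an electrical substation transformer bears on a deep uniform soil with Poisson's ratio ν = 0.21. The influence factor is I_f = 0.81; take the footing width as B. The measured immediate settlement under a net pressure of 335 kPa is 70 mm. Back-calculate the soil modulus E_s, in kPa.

S_e = q·B·(1−ν²)/E_s · I_f  ⇒  E_s = q·B·(1−ν²)·I_f / S_e.
E_s = 335 × 2.9 × 0.9559 × 0.81 / 0.07 = 10750 kPa

E_s ≈ 10700 kPa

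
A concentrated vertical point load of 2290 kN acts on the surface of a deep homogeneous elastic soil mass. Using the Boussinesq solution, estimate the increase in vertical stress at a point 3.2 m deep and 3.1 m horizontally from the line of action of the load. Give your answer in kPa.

Boussinesq vertical stress below a point load on an elastic half-space:
Δσ_z = 3P/(2πz²) · [1 + (r/z)²]^(−5/2)
r/z = 3.1/3.2 = 0.96875; [1+(r/z)²]^(−5/2) = 0.19114.
Δσ_z = 3×2290/(2π×3.2²) × 0.19114 = 106.78 × 0.19114 = 20.41 kPa

Δσ_z ≈ 20.4 kPa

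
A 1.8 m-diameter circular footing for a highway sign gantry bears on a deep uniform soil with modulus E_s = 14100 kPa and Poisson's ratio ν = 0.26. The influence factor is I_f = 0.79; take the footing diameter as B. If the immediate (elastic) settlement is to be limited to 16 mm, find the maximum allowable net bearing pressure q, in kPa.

q ≈ 170 kPa

S_e = q·B·(1−ν²)/E_s · I_f  ⇒  q = S_e·E_s / (B·(1−ν²)·I_f).
q = 0.016 × 14100 / (1.8 × 0.9324 × 0.79) = 170.2 kPa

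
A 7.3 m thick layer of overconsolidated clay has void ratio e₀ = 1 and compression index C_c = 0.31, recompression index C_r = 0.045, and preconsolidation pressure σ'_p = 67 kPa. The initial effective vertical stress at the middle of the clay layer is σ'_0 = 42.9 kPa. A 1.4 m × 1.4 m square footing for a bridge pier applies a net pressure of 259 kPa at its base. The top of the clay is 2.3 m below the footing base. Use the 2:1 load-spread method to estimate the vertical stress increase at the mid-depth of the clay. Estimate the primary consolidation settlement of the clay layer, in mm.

Mid-depth of clay below the footing base: z = 2.3 + 7.3/2 = 5.95 m.
Stress increase at mid-clay by the 2:1 spreading method:
Δσ = qBL/((B+z)(L+z)) = 259×1.4×1.4/((1.4+5.95)(1.4+5.95)) = 9.3968 kPa
Final effective stress: σ'_f = 42.9 + 9.3968 = 52.297 kPa.
σ'_f = 52.297 ≤ σ'_p = 67 kPa, so the clay remains overconsolidated and only the recompression index applies:
S_c = C_r·H/(1+e₀)·log₁₀(σ'_f/σ'_0) = 0.045×7.3/2×log₁₀(52.297/42.9)
    = 0.16425 × 0.086019 = 0.01413 m

S_c ≈ 14.1 mm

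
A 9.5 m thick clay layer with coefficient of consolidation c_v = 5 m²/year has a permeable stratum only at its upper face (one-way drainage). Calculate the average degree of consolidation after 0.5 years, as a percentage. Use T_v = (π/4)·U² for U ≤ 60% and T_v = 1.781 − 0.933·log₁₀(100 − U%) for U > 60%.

Drainage path length: H_d = H = 9.5 m (single drainage).
T_v = c_v·t/H_d² = 5×0.5/9.5² = 0.027701.
T_v = 0.027701 corresponds to the U ≤ 60% branch:
U = √(4T_v/π) = 0.1878

U ≈ 18.8 %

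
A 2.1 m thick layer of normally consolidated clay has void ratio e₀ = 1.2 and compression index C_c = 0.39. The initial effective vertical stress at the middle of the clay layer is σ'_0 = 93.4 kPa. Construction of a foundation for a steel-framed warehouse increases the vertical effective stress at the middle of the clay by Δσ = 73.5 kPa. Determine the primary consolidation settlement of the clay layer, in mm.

S_c ≈ 93.9 mm

Final effective stress: σ'_f = σ'_0 + Δσ = 93.4 + 73.5 = 166.9 kPa.
Normally consolidated clay, so the full stress increment lies on the virgin compression line:
S_c = C_c·H/(1+e₀)·log₁₀(σ'_f/σ'_0) = 0.39×2.1/(1+1.2)×log₁₀(166.9/93.4)
    = 0.37227 × 0.25211 = 0.09385 m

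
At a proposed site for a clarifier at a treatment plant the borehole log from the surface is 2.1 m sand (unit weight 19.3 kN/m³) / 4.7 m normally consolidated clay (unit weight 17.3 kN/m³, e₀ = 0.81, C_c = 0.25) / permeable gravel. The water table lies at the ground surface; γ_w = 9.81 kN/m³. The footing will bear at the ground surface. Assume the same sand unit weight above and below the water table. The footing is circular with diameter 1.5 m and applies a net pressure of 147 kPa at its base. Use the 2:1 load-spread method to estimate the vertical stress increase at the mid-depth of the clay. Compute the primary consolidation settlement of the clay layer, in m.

Mid-depth of clay below the ground surface: z = 2.1 + 4.7/2 = 4.45 m.
Total vertical stress at mid-clay: σ_v = 19.3×2.1 + 17.3×2.35 = 81.185 kPa.
Pore pressure: u = 9.81×(4.45 − 0) = 43.655 kPa.
Initial effective stress: σ'_0 = σ_v − u = 81.185 − 43.655 = 37.53 kPa.
Stress increase at mid-clay by the 2:1 spreading method:
Δσ ≈ qD²/(D+z)² = 147×1.5²/(1.5+4.45)² = 9.3426 kPa
Final effective stress: σ'_f = σ'_0 + Δσ = 37.53 + 9.3426 = 46.873 kPa.
Normally consolidated clay, so the full stress increment lies on the virgin compression line:
S_c = C_c·H/(1+e₀)·log₁₀(σ'_f/σ'_0) = 0.25×4.7/(1+0.81)×log₁₀(46.873/37.53)
    = 0.64917 × 0.096544 = 0.06267 m

S_c ≈ 0.0627 m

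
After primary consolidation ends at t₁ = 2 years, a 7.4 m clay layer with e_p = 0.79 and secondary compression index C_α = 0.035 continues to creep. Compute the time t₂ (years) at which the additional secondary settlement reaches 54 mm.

t₂ ≈ 4.72 years

S_s = C_α·H/(1+e_p)·log₁₀(t₂/t₁) ⇒ log₁₀(t₂/t₁) = S_s·(1+e_p)/(C_α·H).
log₁₀(t₂/t₁) = 0.054 × (1+0.79) / (0.035×7.4) = 0.3732
t₂ = t₁ × 10^0.3732 = 2 × 2.362 = 4.723 years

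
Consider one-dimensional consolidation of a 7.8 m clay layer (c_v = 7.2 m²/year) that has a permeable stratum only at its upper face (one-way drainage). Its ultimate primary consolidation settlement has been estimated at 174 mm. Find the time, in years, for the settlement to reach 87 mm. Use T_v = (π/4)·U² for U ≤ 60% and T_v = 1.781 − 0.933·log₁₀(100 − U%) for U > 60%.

t ≈ 1.66 years

Drainage path length: H_d = H = 7.8 m (single drainage).
U = S(t)/S_ult = 87/174 = 0.5.
U ≤ 60%: T_v = (π/4)·U² = (π/4)×0.5² = 0.19635.
t = T_v·H_d²/c_v = 0.19635×7.8²/7.2 = 1.659 years.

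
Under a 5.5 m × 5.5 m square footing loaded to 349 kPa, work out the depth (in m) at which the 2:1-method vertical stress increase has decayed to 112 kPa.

z ≈ 4.21 m

2:1 spreading — at depth z the loaded area has grown by z in each plan dimension:
qB²/(B+z)² = Δσ_z ⇒ z = B(√(q/Δσ_z) − 1) = 5.5×(√(349/112) − 1) = 4.209 m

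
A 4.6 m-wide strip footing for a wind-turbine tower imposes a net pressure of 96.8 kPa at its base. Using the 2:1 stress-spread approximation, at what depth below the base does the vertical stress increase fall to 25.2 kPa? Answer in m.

2:1 spreading — at depth z the loaded area has grown by z in each plan dimension:
qB/(B+z) = Δσ_z ⇒ z = qB/Δσ_z − B = 96.8×4.6/25.2 − 4.6 = 13.07 m

z ≈ 13.1 m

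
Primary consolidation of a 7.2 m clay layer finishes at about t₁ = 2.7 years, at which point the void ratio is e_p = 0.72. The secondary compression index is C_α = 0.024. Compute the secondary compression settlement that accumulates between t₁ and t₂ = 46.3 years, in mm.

Secondary compression: S_s = C_α·H/(1+e_p)·log₁₀(t₂/t₁)
S_s = 0.024×7.2/(1+0.72)×log₁₀(46.3/2.7)
    = 0.1005 × 1.234 = 0.124 m

S_s ≈ 124 mm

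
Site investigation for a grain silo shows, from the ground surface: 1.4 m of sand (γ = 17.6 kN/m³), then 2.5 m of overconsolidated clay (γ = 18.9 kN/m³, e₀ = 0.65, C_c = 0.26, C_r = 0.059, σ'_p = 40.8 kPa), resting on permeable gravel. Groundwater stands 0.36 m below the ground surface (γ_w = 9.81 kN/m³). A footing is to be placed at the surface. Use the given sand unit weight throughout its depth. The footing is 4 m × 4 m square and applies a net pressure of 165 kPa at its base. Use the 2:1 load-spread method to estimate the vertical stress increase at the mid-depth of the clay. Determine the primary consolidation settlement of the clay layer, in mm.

Mid-depth of clay below the ground surface: z = 1.4 + 2.5/2 = 2.65 m.
Total vertical stress at mid-clay: σ_v = 17.6×1.4 + 18.9×1.25 = 48.265 kPa.
Pore pressure: u = 9.81×(2.65 − 0.36) = 22.465 kPa.
Initial effective stress: σ'_0 = σ_v − u = 48.265 − 22.465 = 25.8 kPa.
Stress increase at mid-clay by the 2:1 spreading method:
Δσ = qBL/((B+z)(L+z)) = 165×4×4/((4+2.65)(4+2.65)) = 59.698 kPa
Final effective stress: σ'_f = 25.8 + 59.698 = 85.498 kPa.
σ'_f = 85.498 > σ'_p = 40.8 kPa, so the stress path crosses the preconsolidation pressure — recompression up to σ'_p, then virgin compression beyond:
S_c = H/(1+e₀)·[C_r·log₁₀(σ'_p/σ'_0) + C_c·log₁₀(σ'_f/σ'_p)]
    = 2.5/1.65 × [0.059×log₁₀(40.8/25.8) + 0.26×log₁₀(85.498/40.8)]
    = 1.5152 × [0.011743 + 0.083537] = 0.1444 m

S_c ≈ 144 mm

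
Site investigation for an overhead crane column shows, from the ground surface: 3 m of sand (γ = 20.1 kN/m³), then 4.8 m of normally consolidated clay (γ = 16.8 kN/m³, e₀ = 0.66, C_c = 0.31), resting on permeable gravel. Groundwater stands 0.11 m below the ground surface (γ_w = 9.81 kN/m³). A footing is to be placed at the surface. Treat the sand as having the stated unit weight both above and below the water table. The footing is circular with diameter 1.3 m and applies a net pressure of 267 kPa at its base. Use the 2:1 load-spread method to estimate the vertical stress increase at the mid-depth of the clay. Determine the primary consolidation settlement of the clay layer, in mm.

Mid-depth of clay below the ground surface: z = 3 + 4.8/2 = 5.4 m.
Total vertical stress at mid-clay: σ_v = 20.1×3 + 16.8×2.4 = 100.62 kPa.
Pore pressure: u = 9.81×(5.4 − 0.11) = 51.895 kPa.
Initial effective stress: σ'_0 = σ_v − u = 100.62 − 51.895 = 48.725 kPa.
Stress increase at mid-clay by the 2:1 spreading method:
Δσ ≈ qD²/(D+z)² = 267×1.3²/(1.3+5.4)² = 10.052 kPa
Final effective stress: σ'_f = σ'_0 + Δσ = 48.725 + 10.052 = 58.777 kPa.
Normally consolidated clay, so the full stress increment lies on the virgin compression line:
S_c = C_c·H/(1+e₀)·log₁₀(σ'_f/σ'_0) = 0.31×4.8/(1+0.66)×log₁₀(58.777/48.725)
    = 0.89639 × 0.081456 = 0.07302 m

S_c ≈ 73 mm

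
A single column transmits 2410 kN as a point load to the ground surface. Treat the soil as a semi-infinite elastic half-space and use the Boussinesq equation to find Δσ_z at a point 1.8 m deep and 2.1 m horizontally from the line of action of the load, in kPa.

Δσ_z ≈ 41.5 kPa

Boussinesq vertical stress below a point load on an elastic half-space:
Δσ_z = 3P/(2πz²) · [1 + (r/z)²]^(−5/2)
r/z = 2.1/1.8 = 1.1667; [1+(r/z)²]^(−5/2) = 0.11674.
Δσ_z = 3×2410/(2π×1.8²) × 0.11674 = 355.15 × 0.11674 = 41.46 kPa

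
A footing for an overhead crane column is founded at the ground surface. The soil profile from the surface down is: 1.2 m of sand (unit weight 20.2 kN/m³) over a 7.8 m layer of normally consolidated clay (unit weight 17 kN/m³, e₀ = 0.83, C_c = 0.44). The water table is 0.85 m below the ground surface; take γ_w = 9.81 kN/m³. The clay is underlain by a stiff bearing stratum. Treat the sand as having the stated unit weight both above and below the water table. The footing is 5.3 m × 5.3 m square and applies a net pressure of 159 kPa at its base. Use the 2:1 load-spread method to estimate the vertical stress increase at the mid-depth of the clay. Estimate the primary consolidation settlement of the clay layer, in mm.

Mid-depth of clay below the ground surface: z = 1.2 + 7.8/2 = 5.1 m.
Total vertical stress at mid-clay: σ_v = 20.2×1.2 + 17×3.9 = 90.54 kPa.
Pore pressure: u = 9.81×(5.1 − 0.85) = 41.693 kPa.
Initial effective stress: σ'_0 = σ_v − u = 90.54 − 41.693 = 48.847 kPa.
Stress increase at mid-clay by the 2:1 spreading method:
Δσ = qBL/((B+z)(L+z)) = 159×5.3×5.3/((5.3+5.1)(5.3+5.1)) = 41.294 kPa
Final effective stress: σ'_f = σ'_0 + Δσ = 48.847 + 41.294 = 90.141 kPa.
Normally consolidated clay, so the full stress increment lies on the virgin compression line:
S_c = C_c·H/(1+e₀)·log₁₀(σ'_f/σ'_0) = 0.44×7.8/(1+0.83)×log₁₀(90.141/48.847)
    = 1.8754 × 0.26608 = 0.499 m

S_c ≈ 499 mm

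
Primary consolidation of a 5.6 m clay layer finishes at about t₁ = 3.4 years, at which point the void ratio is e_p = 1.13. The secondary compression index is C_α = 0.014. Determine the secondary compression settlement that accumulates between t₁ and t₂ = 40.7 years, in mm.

Secondary compression: S_s = C_α·H/(1+e_p)·log₁₀(t₂/t₁)
S_s = 0.014×5.6/(1+1.13)×log₁₀(40.7/3.4)
    = 0.03681 × 1.078 = 0.03968 m

S_s ≈ 39.7 mm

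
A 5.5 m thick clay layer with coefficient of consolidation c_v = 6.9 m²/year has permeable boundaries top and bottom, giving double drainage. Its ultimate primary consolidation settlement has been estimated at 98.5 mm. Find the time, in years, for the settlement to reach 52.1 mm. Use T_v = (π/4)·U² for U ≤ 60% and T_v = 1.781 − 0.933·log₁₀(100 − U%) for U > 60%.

t ≈ 0.241 years

Drainage path length: H_d = H/2 = 2.75 m (double drainage).
U = S(t)/S_ult = 52.1/98.5 = 0.5289.
U ≤ 60%: T_v = (π/4)·U² = (π/4)×0.52893² = 0.21973.
t = T_v·H_d²/c_v = 0.21973×2.75²/6.9 = 0.2408 years.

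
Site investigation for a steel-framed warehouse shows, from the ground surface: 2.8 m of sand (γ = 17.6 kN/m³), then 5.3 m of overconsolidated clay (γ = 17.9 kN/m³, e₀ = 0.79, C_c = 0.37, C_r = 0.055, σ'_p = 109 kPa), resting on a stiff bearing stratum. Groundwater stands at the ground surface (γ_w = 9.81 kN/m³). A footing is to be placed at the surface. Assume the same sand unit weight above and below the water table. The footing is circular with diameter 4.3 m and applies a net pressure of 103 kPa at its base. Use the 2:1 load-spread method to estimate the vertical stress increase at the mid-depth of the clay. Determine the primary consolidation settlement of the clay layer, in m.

Mid-depth of clay below the ground surface: z = 2.8 + 5.3/2 = 5.45 m.
Total vertical stress at mid-clay: σ_v = 17.6×2.8 + 17.9×2.65 = 96.715 kPa.
Pore pressure: u = 9.81×(5.45 − 0) = 53.465 kPa.
Initial effective stress: σ'_0 = σ_v − u = 96.715 − 53.465 = 43.25 kPa.
Stress increase at mid-clay by the 2:1 spreading method:
Δσ ≈ qD²/(D+z)² = 103×4.3²/(4.3+5.45)² = 20.034 kPa
Final effective stress: σ'_f = 43.25 + 20.034 = 63.284 kPa.
σ'_f = 63.284 ≤ σ'_p = 109 kPa, so the clay remains overconsolidated and only the recompression index applies:
S_c = C_r·H/(1+e₀)·log₁₀(σ'_f/σ'_0) = 0.055×5.3/1.79×log₁₀(63.284/43.25)
    = 0.16285 × 0.16531 = 0.02692 m

S_c ≈ 0.0269 m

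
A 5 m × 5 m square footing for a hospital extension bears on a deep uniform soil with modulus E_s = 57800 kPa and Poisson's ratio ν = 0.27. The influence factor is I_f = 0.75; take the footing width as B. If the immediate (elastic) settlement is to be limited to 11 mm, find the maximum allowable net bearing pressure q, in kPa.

S_e = q·B·(1−ν²)/E_s · I_f  ⇒  q = S_e·E_s / (B·(1−ν²)·I_f).
q = 0.011 × 57800 / (5 × 0.9271 × 0.75) = 182.9 kPa

q ≈ 183 kPa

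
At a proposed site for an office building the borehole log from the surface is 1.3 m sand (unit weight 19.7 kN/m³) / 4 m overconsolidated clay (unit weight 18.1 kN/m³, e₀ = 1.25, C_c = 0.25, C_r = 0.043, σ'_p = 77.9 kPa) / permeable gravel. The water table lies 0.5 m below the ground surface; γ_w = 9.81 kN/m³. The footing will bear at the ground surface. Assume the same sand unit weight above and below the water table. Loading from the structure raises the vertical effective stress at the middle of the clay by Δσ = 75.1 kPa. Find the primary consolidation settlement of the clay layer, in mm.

S_c ≈ 92.8 mm

Mid-depth of clay below the ground surface: z = 1.3 + 4/2 = 3.3 m.
Total vertical stress at mid-clay: σ_v = 19.7×1.3 + 18.1×2 = 61.81 kPa.
Pore pressure: u = 9.81×(3.3 − 0.5) = 27.468 kPa.
Initial effective stress: σ'_0 = σ_v − u = 61.81 − 27.468 = 34.342 kPa.
Final effective stress: σ'_f = 34.342 + 75.1 = 109.44 kPa.
σ'_f = 109.44 > σ'_p = 77.9 kPa, so the stress path crosses the preconsolidation pressure — recompression up to σ'_p, then virgin compression beyond:
S_c = H/(1+e₀)·[C_r·log₁₀(σ'_p/σ'_0) + C_c·log₁₀(σ'_f/σ'_p)]
    = 4/2.25 × [0.043×log₁₀(77.9/34.342) + 0.25×log₁₀(109.44/77.9)]
    = 1.7778 × [0.015296 + 0.03691] = 0.09281 m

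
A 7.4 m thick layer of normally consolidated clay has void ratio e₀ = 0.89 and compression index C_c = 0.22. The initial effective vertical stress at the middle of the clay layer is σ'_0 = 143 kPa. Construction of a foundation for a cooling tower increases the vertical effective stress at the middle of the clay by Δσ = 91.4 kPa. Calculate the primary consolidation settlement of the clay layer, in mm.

Final effective stress: σ'_f = σ'_0 + Δσ = 143 + 91.4 = 234.4 kPa.
Normally consolidated clay, so the full stress increment lies on the virgin compression line:
S_c = C_c·H/(1+e₀)·log₁₀(σ'_f/σ'_0) = 0.22×7.4/(1+0.89)×log₁₀(234.4/143)
    = 0.86138 × 0.21462 = 0.1849 m

S_c ≈ 185 mm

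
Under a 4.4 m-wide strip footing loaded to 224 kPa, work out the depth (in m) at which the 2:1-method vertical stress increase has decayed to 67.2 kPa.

z ≈ 10.3 m

2:1 spreading — at depth z the loaded area has grown by z in each plan dimension:
qB/(B+z) = Δσ_z ⇒ z = qB/Δσ_z − B = 224×4.4/67.2 − 4.4 = 10.27 m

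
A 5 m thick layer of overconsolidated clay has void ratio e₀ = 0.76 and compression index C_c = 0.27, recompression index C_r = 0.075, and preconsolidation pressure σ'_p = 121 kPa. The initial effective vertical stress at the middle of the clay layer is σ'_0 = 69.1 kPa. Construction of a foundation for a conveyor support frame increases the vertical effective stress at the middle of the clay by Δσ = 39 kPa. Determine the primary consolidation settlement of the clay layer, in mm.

Final effective stress: σ'_f = 69.1 + 39 = 108.1 kPa.
σ'_f = 108.1 ≤ σ'_p = 121 kPa, so the clay remains overconsolidated and only the recompression index applies:
S_c = C_r·H/(1+e₀)·log₁₀(σ'_f/σ'_0) = 0.075×5/1.76×log₁₀(108.1/69.1)
    = 0.21307 × 0.19435 = 0.04141 m

S_c ≈ 41.4 mm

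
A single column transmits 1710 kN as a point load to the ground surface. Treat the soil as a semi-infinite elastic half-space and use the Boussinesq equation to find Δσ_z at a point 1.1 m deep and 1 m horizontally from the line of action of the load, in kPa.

Boussinesq vertical stress below a point load on an elastic half-space:
Δσ_z = 3P/(2πz²) · [1 + (r/z)²]^(−5/2)
r/z = 1/1.1 = 0.90909; [1+(r/z)²]^(−5/2) = 0.22181.
Δσ_z = 3×1710/(2π×1.1²) × 0.22181 = 674.76 × 0.22181 = 149.7 kPa

Δσ_z ≈ 150 kPa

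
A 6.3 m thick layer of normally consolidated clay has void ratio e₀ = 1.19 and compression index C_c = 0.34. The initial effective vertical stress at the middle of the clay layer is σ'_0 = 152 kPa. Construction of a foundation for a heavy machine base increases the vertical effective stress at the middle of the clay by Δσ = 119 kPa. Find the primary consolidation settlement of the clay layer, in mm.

S_c ≈ 246 mm

Final effective stress: σ'_f = σ'_0 + Δσ = 152 + 119 = 271 kPa.
Normally consolidated clay, so the full stress increment lies on the virgin compression line:
S_c = C_c·H/(1+e₀)·log₁₀(σ'_f/σ'_0) = 0.34×6.3/(1+1.19)×log₁₀(271/152)
    = 0.97808 × 0.25113 = 0.2456 m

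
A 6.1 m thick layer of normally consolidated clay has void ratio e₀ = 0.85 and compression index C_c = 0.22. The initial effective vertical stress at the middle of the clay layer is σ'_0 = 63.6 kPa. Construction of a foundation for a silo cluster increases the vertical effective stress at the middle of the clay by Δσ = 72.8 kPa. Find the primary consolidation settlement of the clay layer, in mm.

Final effective stress: σ'_f = σ'_0 + Δσ = 63.6 + 72.8 = 136.4 kPa.
Normally consolidated clay, so the full stress increment lies on the virgin compression line:
S_c = C_c·H/(1+e₀)·log₁₀(σ'_f/σ'_0) = 0.22×6.1/(1+0.85)×log₁₀(136.4/63.6)
    = 0.72541 × 0.33136 = 0.2404 m

S_c ≈ 240 mm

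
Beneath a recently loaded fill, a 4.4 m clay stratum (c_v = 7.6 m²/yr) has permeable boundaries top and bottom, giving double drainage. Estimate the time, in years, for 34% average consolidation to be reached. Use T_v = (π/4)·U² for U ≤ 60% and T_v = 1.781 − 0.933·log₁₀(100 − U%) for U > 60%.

Drainage path length: H_d = H/2 = 2.2 m (double drainage).
U ≤ 60%: T_v = (π/4)·U² = (π/4)×0.34² = 0.090792.
t = T_v·H_d²/c_v = 0.090792×2.2²/7.6 = 0.05782 years.

t ≈ 0.0578 years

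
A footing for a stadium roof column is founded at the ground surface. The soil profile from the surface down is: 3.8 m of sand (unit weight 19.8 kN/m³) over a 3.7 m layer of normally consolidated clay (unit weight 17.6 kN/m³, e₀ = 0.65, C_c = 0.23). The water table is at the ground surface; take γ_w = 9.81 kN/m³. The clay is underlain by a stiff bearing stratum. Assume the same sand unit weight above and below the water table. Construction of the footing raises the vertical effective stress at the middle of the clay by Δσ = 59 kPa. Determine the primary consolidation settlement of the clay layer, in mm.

S_c ≈ 169 mm

Mid-depth of clay below the ground surface: z = 3.8 + 3.7/2 = 5.65 m.
Total vertical stress at mid-clay: σ_v = 19.8×3.8 + 17.6×1.85 = 107.8 kPa.
Pore pressure: u = 9.81×(5.65 − 0) = 55.427 kPa.
Initial effective stress: σ'_0 = σ_v − u = 107.8 − 55.427 = 52.373 kPa.
Final effective stress: σ'_f = σ'_0 + Δσ = 52.373 + 59 = 111.37 kPa.
Normally consolidated clay, so the full stress increment lies on the virgin compression line:
S_c = C_c·H/(1+e₀)·log₁₀(σ'_f/σ'_0) = 0.23×3.7/(1+0.65)×log₁₀(111.37/52.373)
    = 0.51576 × 0.32766 = 0.169 m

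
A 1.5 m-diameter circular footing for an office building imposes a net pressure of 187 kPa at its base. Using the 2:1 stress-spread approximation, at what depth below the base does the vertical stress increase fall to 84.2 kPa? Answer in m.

z ≈ 0.735 m

2:1 spreading — at depth z the loaded area has grown by z in each plan dimension:
qD²/(D+z)² = Δσ_z ⇒ z = D(√(q/Δσ_z) − 1) = 1.5×(√(187/84.2) − 1) = 0.7354 m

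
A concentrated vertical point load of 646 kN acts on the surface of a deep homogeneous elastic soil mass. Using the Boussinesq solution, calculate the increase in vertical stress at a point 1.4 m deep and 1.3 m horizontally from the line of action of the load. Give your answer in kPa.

Δσ_z ≈ 33.3 kPa

Boussinesq vertical stress below a point load on an elastic half-space:
Δσ_z = 3P/(2πz²) · [1 + (r/z)²]^(−5/2)
r/z = 1.3/1.4 = 0.92857; [1+(r/z)²]^(−5/2) = 0.2113.
Δσ_z = 3×646/(2π×1.4²) × 0.2113 = 157.37 × 0.2113 = 33.25 kPa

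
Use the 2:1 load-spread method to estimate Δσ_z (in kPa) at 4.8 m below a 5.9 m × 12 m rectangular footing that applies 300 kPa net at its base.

Δσ_z ≈ 118 kPa

By the 2:1 method the load spreads at 1 horizontal : 2 vertical, so at depth z the loaded area has grown by z in each plan dimension:
Δσ = qBL/((B+z)(L+z)) = 300×5.9×12/((5.9+4.8)(12+4.8)) = 118.16 kPa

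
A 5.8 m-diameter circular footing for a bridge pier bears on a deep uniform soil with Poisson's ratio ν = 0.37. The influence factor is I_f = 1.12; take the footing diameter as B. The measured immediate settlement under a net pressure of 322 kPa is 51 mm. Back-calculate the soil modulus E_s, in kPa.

E_s ≈ 35400 kPa

S_e = q·B·(1−ν²)/E_s · I_f  ⇒  E_s = q·B·(1−ν²)·I_f / S_e.
E_s = 322 × 5.8 × 0.8631 × 1.12 / 0.051 = 35400 kPa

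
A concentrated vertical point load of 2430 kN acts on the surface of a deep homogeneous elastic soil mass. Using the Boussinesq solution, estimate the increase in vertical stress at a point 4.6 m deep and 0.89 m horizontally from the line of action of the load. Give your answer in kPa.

Boussinesq vertical stress below a point load on an elastic half-space:
Δσ_z = 3P/(2πz²) · [1 + (r/z)²]^(−5/2)
r/z = 0.89/4.6 = 0.19348; [1+(r/z)²]^(−5/2) = 0.91222.
Δσ_z = 3×2430/(2π×4.6²) × 0.91222 = 54.832 × 0.91222 = 50.02 kPa

Δσ_z ≈ 50 kPa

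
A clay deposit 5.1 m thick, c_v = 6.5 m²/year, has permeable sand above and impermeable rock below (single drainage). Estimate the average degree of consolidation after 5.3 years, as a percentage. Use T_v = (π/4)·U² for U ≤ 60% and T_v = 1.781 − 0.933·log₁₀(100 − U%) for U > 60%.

Drainage path length: H_d = H = 5.1 m (single drainage).
T_v = c_v·t/H_d² = 6.5×5.3/5.1² = 1.3245.
T_v = 1.3245 corresponds to the U > 60% branch:
U = 1 − 10^((1.781 − T_v)/0.933)/100 = 0.9691

U ≈ 96.9 %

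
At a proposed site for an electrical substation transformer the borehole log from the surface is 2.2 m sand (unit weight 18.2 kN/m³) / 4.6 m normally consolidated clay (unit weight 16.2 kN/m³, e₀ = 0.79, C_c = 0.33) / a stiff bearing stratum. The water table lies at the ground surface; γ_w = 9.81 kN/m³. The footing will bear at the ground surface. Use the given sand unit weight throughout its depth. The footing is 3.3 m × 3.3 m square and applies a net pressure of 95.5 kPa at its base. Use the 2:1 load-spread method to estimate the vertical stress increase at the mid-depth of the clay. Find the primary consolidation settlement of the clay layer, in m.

Mid-depth of clay below the ground surface: z = 2.2 + 4.6/2 = 4.5 m.
Total vertical stress at mid-clay: σ_v = 18.2×2.2 + 16.2×2.3 = 77.3 kPa.
Pore pressure: u = 9.81×(4.5 − 0) = 44.145 kPa.
Initial effective stress: σ'_0 = σ_v − u = 77.3 − 44.145 = 33.155 kPa.
Stress increase at mid-clay by the 2:1 spreading method:
Δσ = qBL/((B+z)(L+z)) = 95.5×3.3×3.3/((3.3+4.5)(3.3+4.5)) = 17.094 kPa
Final effective stress: σ'_f = σ'_0 + Δσ = 33.155 + 17.094 = 50.249 kPa.
Normally consolidated clay, so the full stress increment lies on the virgin compression line:
S_c = C_c·H/(1+e₀)·log₁₀(σ'_f/σ'_0) = 0.33×4.6/(1+0.79)×log₁₀(50.249/33.155)
    = 0.84804 × 0.18058 = 0.1531 m

S_c ≈ 0.153 m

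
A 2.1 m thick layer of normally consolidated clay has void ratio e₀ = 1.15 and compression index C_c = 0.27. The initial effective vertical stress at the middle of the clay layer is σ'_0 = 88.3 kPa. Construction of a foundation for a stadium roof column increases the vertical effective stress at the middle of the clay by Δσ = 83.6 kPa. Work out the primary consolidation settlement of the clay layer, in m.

Final effective stress: σ'_f = σ'_0 + Δσ = 88.3 + 83.6 = 171.9 kPa.
Normally consolidated clay, so the full stress increment lies on the virgin compression line:
S_c = C_c·H/(1+e₀)·log₁₀(σ'_f/σ'_0) = 0.27×2.1/(1+1.15)×log₁₀(171.9/88.3)
    = 0.26372 × 0.28932 = 0.0763 m

S_c ≈ 0.0763 m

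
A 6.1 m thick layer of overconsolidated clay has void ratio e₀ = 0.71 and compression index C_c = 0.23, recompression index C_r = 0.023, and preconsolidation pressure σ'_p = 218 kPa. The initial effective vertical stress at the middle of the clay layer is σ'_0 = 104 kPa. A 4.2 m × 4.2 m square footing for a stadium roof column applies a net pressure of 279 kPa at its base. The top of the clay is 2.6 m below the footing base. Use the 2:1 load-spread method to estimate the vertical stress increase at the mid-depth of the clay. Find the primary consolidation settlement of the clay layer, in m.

Mid-depth of clay below the footing base: z = 2.6 + 6.1/2 = 5.65 m.
Stress increase at mid-clay by the 2:1 spreading method:
Δσ = qBL/((B+z)(L+z)) = 279×4.2×4.2/((4.2+5.65)(4.2+5.65)) = 50.726 kPa
Final effective stress: σ'_f = 104 + 50.726 = 154.73 kPa.
σ'_f = 154.73 ≤ σ'_p = 218 kPa, so the clay remains overconsolidated and only the recompression index applies:
S_c = C_r·H/(1+e₀)·log₁₀(σ'_f/σ'_0) = 0.023×6.1/1.71×log₁₀(154.73/104)
    = 0.082048 × 0.17254 = 0.01416 m

S_c ≈ 0.0142 m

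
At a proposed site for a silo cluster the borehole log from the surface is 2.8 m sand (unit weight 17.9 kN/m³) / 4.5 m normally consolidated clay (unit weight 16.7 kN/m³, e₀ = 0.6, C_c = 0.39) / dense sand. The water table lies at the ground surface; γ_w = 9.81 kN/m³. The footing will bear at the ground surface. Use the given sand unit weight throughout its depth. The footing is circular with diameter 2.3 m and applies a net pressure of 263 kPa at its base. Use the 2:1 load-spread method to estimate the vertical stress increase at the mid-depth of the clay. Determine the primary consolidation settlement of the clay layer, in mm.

Mid-depth of clay below the ground surface: z = 2.8 + 4.5/2 = 5.05 m.
Total vertical stress at mid-clay: σ_v = 17.9×2.8 + 16.7×2.25 = 87.695 kPa.
Pore pressure: u = 9.81×(5.05 − 0) = 49.541 kPa.
Initial effective stress: σ'_0 = σ_v − u = 87.695 − 49.541 = 38.154 kPa.
Stress increase at mid-clay by the 2:1 spreading method:
Δσ ≈ qD²/(D+z)² = 263×2.3²/(2.3+5.05)² = 25.754 kPa
Final effective stress: σ'_f = σ'_0 + Δσ = 38.154 + 25.754 = 63.908 kPa.
Normally consolidated clay, so the full stress increment lies on the virgin compression line:
S_c = C_c·H/(1+e₀)·log₁₀(σ'_f/σ'_0) = 0.39×4.5/(1+0.6)×log₁₀(63.908/38.154)
    = 1.0969 × 0.22402 = 0.2457 m

S_c ≈ 246 mm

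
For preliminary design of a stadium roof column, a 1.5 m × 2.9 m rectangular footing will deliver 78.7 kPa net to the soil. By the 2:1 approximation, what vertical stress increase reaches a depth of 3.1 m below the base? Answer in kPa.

By the 2:1 method the load spreads at 1 horizontal : 2 vertical, so at depth z the loaded area has grown by z in each plan dimension:
Δσ = qBL/((B+z)(L+z)) = 78.7×1.5×2.9/((1.5+3.1)(2.9+3.1)) = 12.404 kPa

Δσ_z ≈ 12.4 kPa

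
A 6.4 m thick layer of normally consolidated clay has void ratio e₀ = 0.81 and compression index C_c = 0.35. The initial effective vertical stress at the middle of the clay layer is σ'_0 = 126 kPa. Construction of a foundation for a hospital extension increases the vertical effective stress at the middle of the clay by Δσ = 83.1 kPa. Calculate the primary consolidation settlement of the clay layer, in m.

S_c ≈ 0.272 m

Final effective stress: σ'_f = σ'_0 + Δσ = 126 + 83.1 = 209.1 kPa.
Normally consolidated clay, so the full stress increment lies on the virgin compression line:
S_c = C_c·H/(1+e₀)·log₁₀(σ'_f/σ'_0) = 0.35×6.4/(1+0.81)×log₁₀(209.1/126)
    = 1.2376 × 0.21998 = 0.2722 m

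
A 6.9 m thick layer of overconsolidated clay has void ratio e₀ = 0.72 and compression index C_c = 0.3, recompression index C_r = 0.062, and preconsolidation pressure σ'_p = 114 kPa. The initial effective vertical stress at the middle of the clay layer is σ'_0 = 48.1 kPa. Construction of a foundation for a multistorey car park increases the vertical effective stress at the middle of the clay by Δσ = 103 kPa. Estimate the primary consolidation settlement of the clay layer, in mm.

Final effective stress: σ'_f = 48.1 + 103 = 151.1 kPa.
σ'_f = 151.1 > σ'_p = 114 kPa, so the stress path crosses the preconsolidation pressure — recompression up to σ'_p, then virgin compression beyond:
S_c = H/(1+e₀)·[C_r·log₁₀(σ'_p/σ'_0) + C_c·log₁₀(σ'_f/σ'_p)]
    = 6.9/1.72 × [0.062×log₁₀(114/48.1) + 0.3×log₁₀(151.1/114)]
    = 4.0116 × [0.023235 + 0.036708] = 0.2405 m

S_c ≈ 240 mm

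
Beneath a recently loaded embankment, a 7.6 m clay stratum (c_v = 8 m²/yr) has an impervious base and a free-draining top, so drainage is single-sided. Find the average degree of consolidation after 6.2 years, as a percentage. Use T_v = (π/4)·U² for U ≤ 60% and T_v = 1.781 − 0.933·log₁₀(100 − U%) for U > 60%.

U ≈ 90.3 %

Drainage path length: H_d = H = 7.6 m (single drainage).
T_v = c_v·t/H_d² = 8×6.2/7.6² = 0.85873.
T_v = 0.85873 corresponds to the U > 60% branch:
U = 1 − 10^((1.781 − T_v)/0.933)/100 = 0.9026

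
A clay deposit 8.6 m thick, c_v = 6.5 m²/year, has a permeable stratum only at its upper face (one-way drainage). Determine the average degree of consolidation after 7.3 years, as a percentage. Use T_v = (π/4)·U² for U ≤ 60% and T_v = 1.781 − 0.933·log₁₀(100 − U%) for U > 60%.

Drainage path length: H_d = H = 8.6 m (single drainage).
T_v = c_v·t/H_d² = 6.5×7.3/8.6² = 0.64156.
T_v = 0.64156 corresponds to the U > 60% branch:
U = 1 − 10^((1.781 − T_v)/0.933)/100 = 0.8336

U ≈ 83.4 %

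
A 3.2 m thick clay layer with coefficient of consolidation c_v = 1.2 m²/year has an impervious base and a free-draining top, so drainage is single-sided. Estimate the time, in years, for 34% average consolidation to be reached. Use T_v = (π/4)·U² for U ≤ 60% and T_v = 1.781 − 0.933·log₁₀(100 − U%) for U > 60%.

Drainage path length: H_d = H = 3.2 m (single drainage).
U ≤ 60%: T_v = (π/4)·U² = (π/4)×0.34² = 0.090792.
t = T_v·H_d²/c_v = 0.090792×3.2²/1.2 = 0.7748 years.

t ≈ 0.775 years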